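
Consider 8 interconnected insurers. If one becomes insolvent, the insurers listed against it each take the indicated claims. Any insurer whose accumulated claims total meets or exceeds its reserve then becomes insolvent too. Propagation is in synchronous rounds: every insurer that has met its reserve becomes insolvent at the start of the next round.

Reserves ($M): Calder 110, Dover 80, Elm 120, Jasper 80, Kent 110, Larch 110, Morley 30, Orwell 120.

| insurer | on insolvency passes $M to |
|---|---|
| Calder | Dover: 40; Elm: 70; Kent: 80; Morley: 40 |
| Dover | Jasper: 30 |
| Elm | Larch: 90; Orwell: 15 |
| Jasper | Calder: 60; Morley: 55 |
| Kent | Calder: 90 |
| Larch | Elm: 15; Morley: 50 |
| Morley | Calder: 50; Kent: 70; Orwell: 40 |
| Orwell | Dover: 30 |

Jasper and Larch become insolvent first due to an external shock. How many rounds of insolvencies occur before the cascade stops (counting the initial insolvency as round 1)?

Round 1 — Jasper, Larch become insolvent (initial).
  Calder: +60 → 60 < 110
  Elm: +15 → 15 < 120
  Morley: +55+50 → 105 ≥ 30
Round 2 — Morley becomes insolvent.
  Calder: +50 → 110 ≥ 110
  Kent: +70 → 70 < 110
  Orwell: +40 → 40 < 120
Round 3 — Calder becomes insolvent.
  Dover: +40 → 40 < 80
  Elm: +70 → 85 < 120
  Kent: +80 → 150 ≥ 110
Round 4 — Kent becomes insolvent.
No further insolvencies.

4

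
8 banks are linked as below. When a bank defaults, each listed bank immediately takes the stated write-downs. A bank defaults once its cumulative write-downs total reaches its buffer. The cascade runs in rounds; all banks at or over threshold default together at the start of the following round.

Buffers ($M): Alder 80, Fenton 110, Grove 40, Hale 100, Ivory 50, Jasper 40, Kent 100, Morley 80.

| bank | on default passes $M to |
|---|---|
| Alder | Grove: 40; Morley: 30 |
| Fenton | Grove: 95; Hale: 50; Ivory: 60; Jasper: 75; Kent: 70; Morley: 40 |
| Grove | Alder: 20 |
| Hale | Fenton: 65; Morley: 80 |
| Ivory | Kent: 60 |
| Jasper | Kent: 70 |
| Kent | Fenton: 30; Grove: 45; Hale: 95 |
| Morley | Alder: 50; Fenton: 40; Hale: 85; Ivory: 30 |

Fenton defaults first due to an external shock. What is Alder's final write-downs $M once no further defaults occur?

Round 1 — Fenton defaults (initial).
  Grove: +95 → 95 ≥ 40
  Hale: +50 → 50 < 100
  Ivory: +60 → 60 ≥ 50
  Jasper: +75 → 75 ≥ 40
  Kent: +70 → 70 < 100
  Morley: +40 → 40 < 80
Round 2 — Grove, Ivory, Jasper default.
  Alder: +20 → 20 < 80
  Kent: +60+70 → 200 ≥ 100
Round 3 — Kent defaults.
  Hale: +95 → 145 ≥ 100
Round 4 — Hale defaults.
  Morley: +80 → 120 ≥ 80
Round 5 — Morley defaults.
  Alder: +50 → 70 < 80
No further defaults.

70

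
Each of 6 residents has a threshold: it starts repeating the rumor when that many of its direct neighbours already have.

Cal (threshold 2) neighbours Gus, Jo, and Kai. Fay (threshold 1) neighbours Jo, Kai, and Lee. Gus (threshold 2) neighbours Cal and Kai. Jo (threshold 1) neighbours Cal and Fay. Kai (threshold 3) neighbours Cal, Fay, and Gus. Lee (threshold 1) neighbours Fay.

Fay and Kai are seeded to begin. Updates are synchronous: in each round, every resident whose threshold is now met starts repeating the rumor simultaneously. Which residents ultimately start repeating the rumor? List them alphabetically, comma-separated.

Cal, Fay, Gus, Jo, Kai, Lee

Round 1 — Fay, Kai start repeating the rumor (initial).
Round 2 — checking thresholds:
  Cal: 1 of 3 neighbours < 2, holds.
  Gus: 1 of 2 neighbours < 2, holds.
  Jo: 1 of 2 neighbours ≥ 1, starts repeating the rumor.
  Lee: 1 of 1 neighbours ≥ 1, starts repeating the rumor.
Round 3 — checking thresholds:
  Cal: 2 of 3 neighbours ≥ 2, starts repeating the rumor.
  Gus: 1 of 2 neighbours < 2, holds.
Round 4 — checking thresholds:
  Gus: 2 of 2 neighbours ≥ 2, starts repeating the rumor.
Round 5 — no new spreads; cascade stops.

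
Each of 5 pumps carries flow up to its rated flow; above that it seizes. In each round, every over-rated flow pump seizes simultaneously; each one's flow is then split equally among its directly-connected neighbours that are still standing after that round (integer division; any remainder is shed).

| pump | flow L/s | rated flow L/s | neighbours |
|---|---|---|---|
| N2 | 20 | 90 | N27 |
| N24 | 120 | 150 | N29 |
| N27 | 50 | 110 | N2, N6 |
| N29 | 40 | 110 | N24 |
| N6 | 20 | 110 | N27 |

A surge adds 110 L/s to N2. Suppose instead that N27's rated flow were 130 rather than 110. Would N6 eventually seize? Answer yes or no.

yes

With N27's rated flow at 130:
Round 1 — N2 at 130 > 90. N2 seizes.
  N2 sheds 130 L/s to N27: 130 each.
    N27: 50+130 = 180 > 130
Round 2 — N27 seizes.
  N27 sheds 180 L/s to N6: 180 each.
    N6: 20+180 = 200 > 110
Round 3 — N6 seizes.
  N6 sheds 200 L/s: no online neighbours, lost.
No further seizures.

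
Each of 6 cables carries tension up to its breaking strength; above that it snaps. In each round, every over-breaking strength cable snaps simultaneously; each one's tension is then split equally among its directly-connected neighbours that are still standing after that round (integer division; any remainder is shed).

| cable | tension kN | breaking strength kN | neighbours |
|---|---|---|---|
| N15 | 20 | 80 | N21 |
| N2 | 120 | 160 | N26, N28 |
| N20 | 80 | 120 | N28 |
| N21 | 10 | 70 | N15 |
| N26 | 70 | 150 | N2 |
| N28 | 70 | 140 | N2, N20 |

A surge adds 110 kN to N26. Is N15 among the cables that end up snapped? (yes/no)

Round 1 — N26 at 180 > 150. N26 snaps.
  N26 sheds 180 kN to N2: 180 each.
    N2: 120+180 = 300 > 160
Round 2 — N2 snaps.
  N2 sheds 300 kN to N28: 300 each.
    N28: 70+300 = 370 > 140
Round 3 — N28 snaps.
  N28 sheds 370 kN to N20: 370 each.
    N20: 80+370 = 450 > 120
Round 4 — N20 snaps.
  N20 sheds 450 kN: no online neighbours, lost.
No further breaks.

no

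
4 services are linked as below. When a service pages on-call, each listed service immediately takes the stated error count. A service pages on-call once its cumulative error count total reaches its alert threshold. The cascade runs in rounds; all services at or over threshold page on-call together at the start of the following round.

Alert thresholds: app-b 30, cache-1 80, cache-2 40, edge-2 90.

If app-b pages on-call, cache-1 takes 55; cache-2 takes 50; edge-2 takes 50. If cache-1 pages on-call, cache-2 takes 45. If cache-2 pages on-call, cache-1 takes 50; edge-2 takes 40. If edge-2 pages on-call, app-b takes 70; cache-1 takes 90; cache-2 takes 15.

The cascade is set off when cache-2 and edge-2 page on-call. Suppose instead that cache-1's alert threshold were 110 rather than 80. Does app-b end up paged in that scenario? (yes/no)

yes

With cache-1's alert threshold at 110:
Round 1 — cache-2, edge-2 page on-call (initial).
  app-b: +70 → 70 ≥ 30
  cache-1: +50+90 → 140 ≥ 110
Round 2 — app-b, cache-1 page on-call.
No further pages.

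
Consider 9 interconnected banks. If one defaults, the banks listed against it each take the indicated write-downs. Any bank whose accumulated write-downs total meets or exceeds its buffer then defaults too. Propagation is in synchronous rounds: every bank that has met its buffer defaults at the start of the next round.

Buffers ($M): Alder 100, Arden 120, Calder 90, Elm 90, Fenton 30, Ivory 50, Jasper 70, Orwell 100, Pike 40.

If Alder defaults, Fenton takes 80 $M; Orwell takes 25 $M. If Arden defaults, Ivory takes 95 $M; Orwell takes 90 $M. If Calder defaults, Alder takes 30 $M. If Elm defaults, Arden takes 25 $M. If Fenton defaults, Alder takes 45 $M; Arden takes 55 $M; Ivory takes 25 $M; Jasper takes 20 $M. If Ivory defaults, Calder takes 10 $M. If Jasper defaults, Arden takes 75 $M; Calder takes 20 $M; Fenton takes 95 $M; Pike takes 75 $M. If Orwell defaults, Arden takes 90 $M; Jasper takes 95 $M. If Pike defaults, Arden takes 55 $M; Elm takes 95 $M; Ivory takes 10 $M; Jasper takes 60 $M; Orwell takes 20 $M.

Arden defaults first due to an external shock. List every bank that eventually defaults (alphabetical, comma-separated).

Round 1 — Arden defaults (initial).
  Ivory: +95 → 95 ≥ 50
  Orwell: +90 → 90 < 100
Round 2 — Ivory defaults.
  Calder: +10 → 10 < 90
No further defaults.

Arden, Ivory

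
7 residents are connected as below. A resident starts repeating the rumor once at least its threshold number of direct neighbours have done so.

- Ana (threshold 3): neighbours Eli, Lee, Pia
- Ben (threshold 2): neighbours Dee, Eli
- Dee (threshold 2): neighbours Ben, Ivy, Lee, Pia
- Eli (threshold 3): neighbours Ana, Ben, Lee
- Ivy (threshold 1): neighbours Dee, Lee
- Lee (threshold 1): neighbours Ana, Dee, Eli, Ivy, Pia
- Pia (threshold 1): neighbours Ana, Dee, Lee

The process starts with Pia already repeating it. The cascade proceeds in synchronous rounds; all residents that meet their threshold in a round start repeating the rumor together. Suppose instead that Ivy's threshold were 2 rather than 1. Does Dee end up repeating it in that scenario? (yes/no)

With Ivy's threshold at 2:
Round 1 — Pia starts repeating the rumor (initial).
Round 2 — checking thresholds:
  Ana: 1 of 3 neighbours < 3, not yet.
  Dee: 1 of 4 neighbours < 2, not yet.
  Lee: 1 of 5 neighbours ≥ 1, starts repeating the rumor.
Round 3 — checking thresholds:
  Ana: 2 of 3 neighbours < 3, not yet.
  Dee: 2 of 4 neighbours ≥ 2, starts repeating the rumor.
  Eli: 1 of 3 neighbours < 3, not yet.
  Ivy: 1 of 2 neighbours < 2, not yet.
Round 4 — checking thresholds:
  Ana: 2 of 3 neighbours < 3, not yet.
  Ben: 1 of 2 neighbours < 2, not yet.
  Eli: 1 of 3 neighbours < 3, not yet.
  Ivy: 2 of 2 neighbours ≥ 2, starts repeating the rumor.
Round 5 — no new spreads; cascade stops.

yes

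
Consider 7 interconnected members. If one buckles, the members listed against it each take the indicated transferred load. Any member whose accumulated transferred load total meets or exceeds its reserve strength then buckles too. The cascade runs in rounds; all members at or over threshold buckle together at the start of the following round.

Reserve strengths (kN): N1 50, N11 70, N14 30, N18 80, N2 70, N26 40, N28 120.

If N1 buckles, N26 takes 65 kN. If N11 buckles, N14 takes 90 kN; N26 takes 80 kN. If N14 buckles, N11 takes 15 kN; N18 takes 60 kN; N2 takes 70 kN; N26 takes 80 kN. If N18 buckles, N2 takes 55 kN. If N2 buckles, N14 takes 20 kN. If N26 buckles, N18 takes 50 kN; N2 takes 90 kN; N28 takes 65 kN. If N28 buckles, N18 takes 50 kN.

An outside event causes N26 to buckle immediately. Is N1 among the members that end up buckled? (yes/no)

Round 1 — N26 buckles (initial).
  N18: +50 → 50 < 80
  N2: +90 → 90 ≥ 70
  N28: +65 → 65 < 120
Round 2 — N2 buckles.
  N14: +20 → 20 < 30
No further bucklings.

no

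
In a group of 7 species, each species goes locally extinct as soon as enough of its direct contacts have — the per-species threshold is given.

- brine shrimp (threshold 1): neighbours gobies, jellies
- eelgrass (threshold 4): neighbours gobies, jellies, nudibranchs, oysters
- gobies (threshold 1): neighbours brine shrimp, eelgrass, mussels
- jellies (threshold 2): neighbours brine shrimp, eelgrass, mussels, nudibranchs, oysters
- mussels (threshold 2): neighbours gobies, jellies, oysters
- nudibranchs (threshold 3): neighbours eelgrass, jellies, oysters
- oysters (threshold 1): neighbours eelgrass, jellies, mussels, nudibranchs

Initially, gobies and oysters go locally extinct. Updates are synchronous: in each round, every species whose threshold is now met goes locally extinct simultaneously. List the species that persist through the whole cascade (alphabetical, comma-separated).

Round 1 — gobies, oysters go locally extinct (initial).
Round 2 — checking thresholds:
  brine shrimp: 1 of 2 neighbours ≥ 1, goes locally extinct.
  eelgrass: 2 of 4 neighbours < 4, not yet.
  jellies: 1 of 5 neighbours < 2, not yet.
  mussels: 2 of 3 neighbours ≥ 2, goes locally extinct.
  nudibranchs: 1 of 3 neighbours < 3, not yet.
Round 3 — checking thresholds:
  eelgrass: 2 of 4 neighbours < 4, not yet.
  jellies: 3 of 5 neighbours ≥ 2, goes locally extinct.
  nudibranchs: 1 of 3 neighbours < 3, not yet.
Round 4 — no new extinctions; cascade stops.

eelgrass, nudibranchs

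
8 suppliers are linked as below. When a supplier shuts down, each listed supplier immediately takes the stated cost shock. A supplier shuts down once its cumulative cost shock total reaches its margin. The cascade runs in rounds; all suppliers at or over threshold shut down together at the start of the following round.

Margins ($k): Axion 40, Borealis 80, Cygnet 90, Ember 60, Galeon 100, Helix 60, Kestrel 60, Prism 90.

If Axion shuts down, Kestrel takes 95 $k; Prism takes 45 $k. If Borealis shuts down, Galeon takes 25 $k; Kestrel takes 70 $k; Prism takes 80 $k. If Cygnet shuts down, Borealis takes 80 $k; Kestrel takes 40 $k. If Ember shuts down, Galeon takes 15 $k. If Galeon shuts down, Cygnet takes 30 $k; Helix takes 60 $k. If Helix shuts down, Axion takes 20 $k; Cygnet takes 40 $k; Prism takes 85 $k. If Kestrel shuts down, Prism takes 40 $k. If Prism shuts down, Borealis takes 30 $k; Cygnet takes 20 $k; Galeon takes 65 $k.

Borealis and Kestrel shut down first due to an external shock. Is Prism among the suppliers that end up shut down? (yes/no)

yes

Round 1 — Borealis, Kestrel shut down (initial).
  Galeon: +25 → 25 < 100
  Prism: +80+40 → 120 ≥ 90
Round 2 — Prism shuts down.
  Cygnet: +20 → 20 < 90
  Galeon: +65 → 90 < 100
No further shutdowns.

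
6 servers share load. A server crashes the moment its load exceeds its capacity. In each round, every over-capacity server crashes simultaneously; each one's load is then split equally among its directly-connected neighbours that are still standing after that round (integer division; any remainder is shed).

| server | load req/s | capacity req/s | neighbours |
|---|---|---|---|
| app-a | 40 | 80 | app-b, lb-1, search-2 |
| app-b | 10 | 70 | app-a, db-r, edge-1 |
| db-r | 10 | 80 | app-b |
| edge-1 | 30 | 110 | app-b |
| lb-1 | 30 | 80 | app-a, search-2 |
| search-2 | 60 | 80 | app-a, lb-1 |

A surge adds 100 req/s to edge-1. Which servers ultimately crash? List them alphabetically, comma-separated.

Round 1 — edge-1 at 130 > 110. edge-1 crashes.
  edge-1 sheds 130 req/s to app-b: 130 each.
    app-b: 10+130 = 140 > 70
Round 2 — app-b crashes.
  app-b sheds 140 req/s to app-a, db-r: 70 each.
    app-a: 40+70 = 110 > 80
    db-r: 10+70 = 80 ≤ 80
Round 3 — app-a crashes.
  app-a sheds 110 req/s to lb-1, search-2: 55 each.
    lb-1: 30+55 = 85 > 80
    search-2: 60+55 = 115 > 80
Round 4 — lb-1, search-2 crash.
  lb-1 sheds 85 req/s: no online neighbours, lost.
  search-2 sheds 115 req/s: no online neighbours, lost.
No further crashes.

app-a, app-b, edge-1, lb-1, search-2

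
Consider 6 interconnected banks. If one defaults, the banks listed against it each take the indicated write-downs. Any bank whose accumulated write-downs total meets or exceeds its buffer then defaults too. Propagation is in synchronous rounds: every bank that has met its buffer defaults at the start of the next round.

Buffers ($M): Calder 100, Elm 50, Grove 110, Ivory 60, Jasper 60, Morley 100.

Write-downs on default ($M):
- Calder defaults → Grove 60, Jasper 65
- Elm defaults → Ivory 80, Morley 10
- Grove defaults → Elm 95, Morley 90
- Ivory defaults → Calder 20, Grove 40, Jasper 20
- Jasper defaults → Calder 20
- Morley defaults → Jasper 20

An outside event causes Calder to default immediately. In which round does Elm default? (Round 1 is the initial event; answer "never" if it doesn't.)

Round 1 — Calder defaults (initial).
  Grove: +60 → 60 < 110
  Jasper: +65 → 65 ≥ 60
Round 2 — Jasper defaults.
No further defaults.

never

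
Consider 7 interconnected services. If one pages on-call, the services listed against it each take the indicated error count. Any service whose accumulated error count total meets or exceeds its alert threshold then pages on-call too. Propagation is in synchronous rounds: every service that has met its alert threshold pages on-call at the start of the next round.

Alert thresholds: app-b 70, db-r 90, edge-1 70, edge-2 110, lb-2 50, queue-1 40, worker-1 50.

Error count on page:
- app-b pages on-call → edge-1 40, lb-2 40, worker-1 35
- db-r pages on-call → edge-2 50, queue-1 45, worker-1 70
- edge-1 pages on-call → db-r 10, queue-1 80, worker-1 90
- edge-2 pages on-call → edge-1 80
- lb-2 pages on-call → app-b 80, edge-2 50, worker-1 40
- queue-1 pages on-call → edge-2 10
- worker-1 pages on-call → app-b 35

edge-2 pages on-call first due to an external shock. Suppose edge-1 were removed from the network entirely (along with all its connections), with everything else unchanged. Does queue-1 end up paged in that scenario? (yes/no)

no

With edge-1 removed:
Round 1 — edge-2 pages on-call (initial).
No further pages.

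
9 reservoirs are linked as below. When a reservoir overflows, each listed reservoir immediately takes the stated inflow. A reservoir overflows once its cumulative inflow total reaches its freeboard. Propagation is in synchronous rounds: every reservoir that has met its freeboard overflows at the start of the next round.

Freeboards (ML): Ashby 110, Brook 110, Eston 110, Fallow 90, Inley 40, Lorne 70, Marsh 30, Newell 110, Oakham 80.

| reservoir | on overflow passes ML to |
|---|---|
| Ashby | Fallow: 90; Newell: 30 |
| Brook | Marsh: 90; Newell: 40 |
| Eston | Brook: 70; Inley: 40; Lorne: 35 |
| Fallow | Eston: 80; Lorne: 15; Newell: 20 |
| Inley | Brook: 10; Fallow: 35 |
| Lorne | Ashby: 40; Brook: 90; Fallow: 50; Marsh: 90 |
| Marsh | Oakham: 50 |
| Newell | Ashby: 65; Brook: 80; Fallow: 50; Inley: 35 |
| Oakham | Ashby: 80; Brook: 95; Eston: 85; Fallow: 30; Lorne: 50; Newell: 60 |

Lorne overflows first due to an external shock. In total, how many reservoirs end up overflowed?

2

Round 1 — Lorne overflows (initial).
  Ashby: +40 → 40 < 110
  Brook: +90 → 90 < 110
  Fallow: +50 → 50 < 90
  Marsh: +90 → 90 ≥ 30
Round 2 — Marsh overflows.
  Oakham: +50 → 50 < 80
No further overflows.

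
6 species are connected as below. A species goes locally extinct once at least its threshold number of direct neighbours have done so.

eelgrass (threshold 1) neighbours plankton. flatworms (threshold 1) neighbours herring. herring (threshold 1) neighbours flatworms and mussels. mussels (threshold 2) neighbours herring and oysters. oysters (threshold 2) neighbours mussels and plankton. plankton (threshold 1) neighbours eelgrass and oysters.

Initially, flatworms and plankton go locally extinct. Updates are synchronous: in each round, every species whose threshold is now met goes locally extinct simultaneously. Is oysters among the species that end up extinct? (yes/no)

no

Round 1 — flatworms, plankton go locally extinct (initial).
Round 2 — checking thresholds:
  eelgrass: 1 of 1 neighbours ≥ 1, goes locally extinct.
  herring: 1 of 2 neighbours ≥ 1, goes locally extinct.
  oysters: 1 of 2 neighbours < 2, below threshold.
Round 3 — no new extinctions; cascade stops.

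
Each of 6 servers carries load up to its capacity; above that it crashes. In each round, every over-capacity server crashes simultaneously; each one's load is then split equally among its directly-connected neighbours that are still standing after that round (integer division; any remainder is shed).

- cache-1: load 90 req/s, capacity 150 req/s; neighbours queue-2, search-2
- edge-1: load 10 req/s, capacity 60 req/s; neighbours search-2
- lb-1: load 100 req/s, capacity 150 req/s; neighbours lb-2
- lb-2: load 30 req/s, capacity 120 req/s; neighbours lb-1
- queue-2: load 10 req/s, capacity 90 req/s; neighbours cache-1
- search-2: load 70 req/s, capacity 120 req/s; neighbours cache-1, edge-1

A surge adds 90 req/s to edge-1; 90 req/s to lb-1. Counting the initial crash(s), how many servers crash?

Round 1 — edge-1 at 100 > 60; lb-1 at 190 > 150. edge-1, lb-1 crash.
  edge-1 sheds 100 req/s to search-2: 100 each.
    search-2: 70+100 = 170 > 120
  lb-1 sheds 190 req/s to lb-2: 190 each.
    lb-2: 30+190 = 220 > 120
Round 2 — lb-2, search-2 crash.
  lb-2 sheds 220 req/s: no online neighbours, lost.
  search-2 sheds 170 req/s to cache-1: 170 each.
    cache-1: 90+170 = 260 > 150
Round 3 — cache-1 crashes.
  cache-1 sheds 260 req/s to queue-2: 260 each.
    queue-2: 10+260 = 270 > 90
Round 4 — queue-2 crashes.
  queue-2 sheds 270 req/s: no online neighbours, lost.
No further crashes.

6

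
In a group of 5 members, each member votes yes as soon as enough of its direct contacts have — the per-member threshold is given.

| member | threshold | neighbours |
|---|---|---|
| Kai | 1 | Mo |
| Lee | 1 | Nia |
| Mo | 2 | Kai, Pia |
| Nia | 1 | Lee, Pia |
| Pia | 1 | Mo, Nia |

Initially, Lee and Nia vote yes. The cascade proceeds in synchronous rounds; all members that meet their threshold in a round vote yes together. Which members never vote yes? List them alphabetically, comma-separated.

Kai, Mo

Round 1 — Lee, Nia vote yes (initial).
Round 2 — checking thresholds:
  Pia: 1 of 2 neighbours ≥ 1, votes yes.
Round 3 — no new yes votes; cascade stops.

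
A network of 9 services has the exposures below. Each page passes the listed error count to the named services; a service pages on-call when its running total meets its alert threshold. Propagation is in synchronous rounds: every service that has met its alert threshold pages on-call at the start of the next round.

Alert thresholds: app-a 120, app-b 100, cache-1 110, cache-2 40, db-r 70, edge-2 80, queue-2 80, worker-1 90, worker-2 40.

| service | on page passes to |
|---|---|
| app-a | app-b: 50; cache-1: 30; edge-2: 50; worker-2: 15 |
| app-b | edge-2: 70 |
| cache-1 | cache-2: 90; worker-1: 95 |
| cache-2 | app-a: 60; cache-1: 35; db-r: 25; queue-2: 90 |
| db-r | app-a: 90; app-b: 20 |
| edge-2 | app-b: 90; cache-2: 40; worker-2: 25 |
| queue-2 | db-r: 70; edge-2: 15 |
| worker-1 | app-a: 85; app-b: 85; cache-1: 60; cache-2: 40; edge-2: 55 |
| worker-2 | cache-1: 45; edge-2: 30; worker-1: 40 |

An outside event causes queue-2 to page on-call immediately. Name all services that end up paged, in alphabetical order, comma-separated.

db-r, queue-2

Round 1 — queue-2 pages on-call (initial).
  db-r: +70 → 70 ≥ 70
  edge-2: +15 → 15 < 80
Round 2 — db-r pages on-call.
  app-a: +90 → 90 < 120
  app-b: +20 → 20 < 100
No further pages.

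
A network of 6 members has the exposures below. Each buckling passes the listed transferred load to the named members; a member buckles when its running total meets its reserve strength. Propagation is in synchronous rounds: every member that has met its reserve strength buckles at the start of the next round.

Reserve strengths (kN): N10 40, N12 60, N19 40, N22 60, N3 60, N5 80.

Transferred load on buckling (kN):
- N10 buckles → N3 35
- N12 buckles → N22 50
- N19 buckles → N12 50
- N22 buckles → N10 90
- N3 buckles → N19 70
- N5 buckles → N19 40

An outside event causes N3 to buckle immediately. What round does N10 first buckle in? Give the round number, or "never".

Round 1 — N3 buckles (initial).
  N19: +70 → 70 ≥ 40
Round 2 — N19 buckles.
  N12: +50 → 50 < 60
No further bucklings.

never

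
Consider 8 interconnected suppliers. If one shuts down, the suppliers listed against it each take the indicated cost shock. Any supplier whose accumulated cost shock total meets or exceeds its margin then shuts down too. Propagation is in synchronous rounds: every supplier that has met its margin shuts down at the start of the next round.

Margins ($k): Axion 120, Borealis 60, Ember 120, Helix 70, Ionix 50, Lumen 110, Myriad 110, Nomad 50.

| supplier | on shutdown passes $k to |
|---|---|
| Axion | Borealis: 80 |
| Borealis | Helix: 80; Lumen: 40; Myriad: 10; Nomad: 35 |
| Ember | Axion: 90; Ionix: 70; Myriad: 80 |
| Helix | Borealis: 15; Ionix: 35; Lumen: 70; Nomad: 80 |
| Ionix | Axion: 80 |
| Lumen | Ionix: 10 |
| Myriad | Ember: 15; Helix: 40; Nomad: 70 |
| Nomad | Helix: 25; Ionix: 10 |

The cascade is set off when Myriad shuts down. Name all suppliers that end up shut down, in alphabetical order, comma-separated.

Round 1 — Myriad shuts down (initial).
  Ember: +15 → 15 < 120
  Helix: +40 → 40 < 70
  Nomad: +70 → 70 ≥ 50
Round 2 — Nomad shuts down.
  Helix: +25 → 65 < 70
  Ionix: +10 → 10 < 50
No further shutdowns.

Myriad, Nomad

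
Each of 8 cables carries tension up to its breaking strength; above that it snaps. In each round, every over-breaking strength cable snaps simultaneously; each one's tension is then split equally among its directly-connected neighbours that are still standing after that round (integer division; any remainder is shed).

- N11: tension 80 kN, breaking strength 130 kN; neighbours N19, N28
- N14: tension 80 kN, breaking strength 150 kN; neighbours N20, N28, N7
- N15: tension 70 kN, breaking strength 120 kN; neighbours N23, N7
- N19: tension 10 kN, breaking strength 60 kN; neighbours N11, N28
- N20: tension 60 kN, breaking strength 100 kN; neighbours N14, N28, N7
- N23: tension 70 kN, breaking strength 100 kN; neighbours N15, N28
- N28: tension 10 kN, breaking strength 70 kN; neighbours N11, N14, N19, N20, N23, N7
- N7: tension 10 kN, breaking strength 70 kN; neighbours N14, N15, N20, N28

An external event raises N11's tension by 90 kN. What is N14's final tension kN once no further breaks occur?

Round 1 — N11 at 170 > 130. N11 snaps.
  N11 sheds 170 kN to N19, N28: 85 each.
    N19: 10+85 = 95 > 60
    N28: 10+85 = 95 > 70
Round 2 — N19, N28 snap.
  N19 sheds 95 kN: no online neighbours, lost.
  N28 sheds 95 kN to N14, N20, N23, N7: 23 each (3 lost).
    N14: 80+23 = 103 ≤ 150
    N20: 60+23 = 83 ≤ 100
    N23: 70+23 = 93 ≤ 100
    N7: 10+23 = 33 ≤ 70
No further breaks.

103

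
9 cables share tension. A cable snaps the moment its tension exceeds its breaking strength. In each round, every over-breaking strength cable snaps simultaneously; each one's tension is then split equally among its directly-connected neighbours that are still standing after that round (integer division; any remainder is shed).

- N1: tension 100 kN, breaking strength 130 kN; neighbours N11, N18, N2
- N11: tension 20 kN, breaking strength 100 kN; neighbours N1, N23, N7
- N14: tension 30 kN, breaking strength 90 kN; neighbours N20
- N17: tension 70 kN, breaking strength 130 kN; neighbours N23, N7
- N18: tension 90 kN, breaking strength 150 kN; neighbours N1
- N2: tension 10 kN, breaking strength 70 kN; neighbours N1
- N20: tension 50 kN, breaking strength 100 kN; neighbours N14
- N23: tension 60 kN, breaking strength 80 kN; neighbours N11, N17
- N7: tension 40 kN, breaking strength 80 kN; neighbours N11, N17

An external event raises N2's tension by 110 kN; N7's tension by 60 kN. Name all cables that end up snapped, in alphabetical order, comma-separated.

Round 1 — N2 at 120 > 70; N7 at 100 > 80. N2, N7 snap.
  N2 sheds 120 kN to N1: 120 each.
    N1: 100+120 = 220 > 130
  N7 sheds 100 kN to N11, N17: 50 each.
    N11: 20+50 = 70 ≤ 100
    N17: 70+50 = 120 ≤ 130
Round 2 — N1 snaps.
  N1 sheds 220 kN to N11, N18: 110 each.
    N11: 70+110 = 180 > 100
    N18: 90+110 = 200 > 150
Round 3 — N11, N18 snap.
  N11 sheds 180 kN to N23: 180 each.
    N23: 60+180 = 240 > 80
  N18 sheds 200 kN: no online neighbours, lost.
Round 4 — N23 snaps.
  N23 sheds 240 kN to N17: 240 each.
    N17: 120+240 = 360 > 130
Round 5 — N17 snaps.
  N17 sheds 360 kN: no online neighbours, lost.
No further breaks.

N1, N11, N17, N18, N2, N23, N7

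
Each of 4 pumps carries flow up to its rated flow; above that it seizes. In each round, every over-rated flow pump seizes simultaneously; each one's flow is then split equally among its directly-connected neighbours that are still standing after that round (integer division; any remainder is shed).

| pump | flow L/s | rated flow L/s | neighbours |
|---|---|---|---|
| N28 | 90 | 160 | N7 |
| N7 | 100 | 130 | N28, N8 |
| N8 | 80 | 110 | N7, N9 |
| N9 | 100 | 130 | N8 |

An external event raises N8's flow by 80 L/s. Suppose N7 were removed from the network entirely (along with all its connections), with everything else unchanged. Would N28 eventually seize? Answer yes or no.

no

With N7 removed:
Round 1 — N8 at 160 > 110. N8 seizes.
  N8 sheds 160 L/s to N9: 160 each.
    N9: 100+160 = 260 > 130
Round 2 — N9 seizes.
  N9 sheds 260 L/s: no online neighbours, lost.
No further seizures.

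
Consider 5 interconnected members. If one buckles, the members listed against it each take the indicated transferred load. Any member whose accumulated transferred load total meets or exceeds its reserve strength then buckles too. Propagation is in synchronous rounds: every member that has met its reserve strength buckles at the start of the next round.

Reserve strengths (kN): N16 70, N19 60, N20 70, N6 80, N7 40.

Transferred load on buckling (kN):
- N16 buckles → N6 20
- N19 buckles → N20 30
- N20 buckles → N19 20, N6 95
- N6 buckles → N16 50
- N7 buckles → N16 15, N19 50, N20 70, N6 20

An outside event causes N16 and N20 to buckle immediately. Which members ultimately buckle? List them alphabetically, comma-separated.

N16, N20, N6

Round 1 — N16, N20 buckle (initial).
  N19: +20 → 20 < 60
  N6: +20+95 → 115 ≥ 80
Round 2 — N6 buckles.
No further bucklings.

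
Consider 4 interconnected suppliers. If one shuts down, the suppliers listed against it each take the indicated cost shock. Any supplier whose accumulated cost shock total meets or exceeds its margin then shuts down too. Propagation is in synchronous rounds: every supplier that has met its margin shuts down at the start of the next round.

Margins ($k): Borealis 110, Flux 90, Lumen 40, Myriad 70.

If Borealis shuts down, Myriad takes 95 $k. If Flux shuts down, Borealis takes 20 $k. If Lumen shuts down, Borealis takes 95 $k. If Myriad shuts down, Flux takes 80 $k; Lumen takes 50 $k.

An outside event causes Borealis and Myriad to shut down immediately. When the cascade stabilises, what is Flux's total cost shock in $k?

Round 1 — Borealis, Myriad shut down (initial).
  Flux: +80 → 80 < 90
  Lumen: +50 → 50 ≥ 40
Round 2 — Lumen shuts down.
No further shutdowns.

80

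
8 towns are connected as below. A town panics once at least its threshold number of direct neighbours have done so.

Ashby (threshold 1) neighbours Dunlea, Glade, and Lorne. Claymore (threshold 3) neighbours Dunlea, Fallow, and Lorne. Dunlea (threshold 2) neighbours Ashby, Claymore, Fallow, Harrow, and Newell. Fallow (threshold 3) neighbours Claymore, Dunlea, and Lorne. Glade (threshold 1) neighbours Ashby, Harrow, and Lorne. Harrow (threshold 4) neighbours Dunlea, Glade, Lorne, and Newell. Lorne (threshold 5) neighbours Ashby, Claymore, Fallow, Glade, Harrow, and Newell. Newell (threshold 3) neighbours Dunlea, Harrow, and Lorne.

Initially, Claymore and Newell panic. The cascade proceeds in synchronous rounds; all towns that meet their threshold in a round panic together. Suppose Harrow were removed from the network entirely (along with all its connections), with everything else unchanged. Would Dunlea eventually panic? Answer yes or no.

yes

With Harrow removed:
Round 1 — Claymore, Newell panic (initial).
Round 2 — checking thresholds:
  Dunlea: 2 of 4 neighbours ≥ 2, panics.
  Fallow: 1 of 3 neighbours < 3, not yet.
  Lorne: 2 of 5 neighbours < 5, not yet.
Round 3 — checking thresholds:
  Ashby: 1 of 3 neighbours ≥ 1, panics.
  Fallow: 2 of 3 neighbours < 3, not yet.
  Lorne: 2 of 5 neighbours < 5, not yet.
Round 4 — checking thresholds:
  Fallow: 2 of 3 neighbours < 3, not yet.
  Glade: 1 of 2 neighbours ≥ 1, panics.
  Lorne: 3 of 5 neighbours < 5, not yet.
Round 5 — no new panics; cascade stops.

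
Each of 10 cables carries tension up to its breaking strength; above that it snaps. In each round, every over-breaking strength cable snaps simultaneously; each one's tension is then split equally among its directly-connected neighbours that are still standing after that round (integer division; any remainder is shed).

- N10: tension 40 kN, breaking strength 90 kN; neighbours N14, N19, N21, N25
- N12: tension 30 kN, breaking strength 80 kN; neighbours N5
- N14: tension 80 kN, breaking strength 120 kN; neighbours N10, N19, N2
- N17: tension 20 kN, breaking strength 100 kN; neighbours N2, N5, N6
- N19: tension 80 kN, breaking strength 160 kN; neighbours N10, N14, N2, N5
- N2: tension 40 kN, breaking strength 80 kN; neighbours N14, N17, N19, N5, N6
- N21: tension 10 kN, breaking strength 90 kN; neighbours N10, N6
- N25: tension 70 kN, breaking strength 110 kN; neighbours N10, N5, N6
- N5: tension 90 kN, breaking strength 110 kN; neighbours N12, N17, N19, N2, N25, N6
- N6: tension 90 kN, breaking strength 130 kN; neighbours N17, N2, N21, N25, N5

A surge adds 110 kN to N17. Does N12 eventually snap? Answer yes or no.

no

Round 1 — N17 at 130 > 100. N17 snaps.
  N17 sheds 130 kN to N2, N5, N6: 43 each (1 lost).
    N2: 40+43 = 83 > 80
    N5: 90+43 = 133 > 110
    N6: 90+43 = 133 > 130
Round 2 — N2, N5, N6 snap.
  N2 sheds 83 kN to N14, N19: 41 each (1 lost).
    N14: 80+41 = 121 > 120
    N19: 80+41 = 121 ≤ 160
  N5 sheds 133 kN to N12, N19, N25: 44 each (1 lost).
    N12: 30+44 = 74 ≤ 80
    N19: 121+44 = 165 > 160
    N25: 70+44 = 114 > 110
  N6 sheds 133 kN to N21, N25: 66 each (1 lost).
    N21: 10+66 = 76 ≤ 90
    N25: 114+66 = 180 > 110
Round 3 — N14, N19, N25 snap.
  N14 sheds 121 kN to N10: 121 each.
    N10: 40+121 = 161 > 90
  N19 sheds 165 kN to N10: 165 each.
    N10: 161+165 = 326 > 90
  N25 sheds 180 kN to N10: 180 each.
    N10: 326+180 = 506 > 90
Round 4 — N10 snaps.
  N10 sheds 506 kN to N21: 506 each.
    N21: 76+506 = 582 > 90
Round 5 — N21 snaps.
  N21 sheds 582 kN: no online neighbours, lost.
No further breaks.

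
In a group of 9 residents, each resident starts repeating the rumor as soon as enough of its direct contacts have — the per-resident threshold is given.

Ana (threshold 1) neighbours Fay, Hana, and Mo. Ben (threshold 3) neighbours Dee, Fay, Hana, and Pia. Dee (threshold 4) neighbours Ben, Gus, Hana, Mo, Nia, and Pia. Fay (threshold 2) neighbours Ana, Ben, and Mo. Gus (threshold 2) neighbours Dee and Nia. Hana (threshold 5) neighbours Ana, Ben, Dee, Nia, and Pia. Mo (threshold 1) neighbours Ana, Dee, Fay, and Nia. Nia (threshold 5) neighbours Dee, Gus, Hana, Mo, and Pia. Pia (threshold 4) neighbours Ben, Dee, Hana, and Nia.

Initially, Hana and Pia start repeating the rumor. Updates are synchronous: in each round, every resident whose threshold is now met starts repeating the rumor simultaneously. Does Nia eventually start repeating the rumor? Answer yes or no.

Round 1 — Hana, Pia start repeating the rumor (initial).
Round 2 — checking thresholds:
  Ana: 1 of 3 neighbours ≥ 1, starts repeating the rumor.
  Ben: 2 of 4 neighbours < 3, below threshold.
  Dee: 2 of 6 neighbours < 4, below threshold.
  Nia: 2 of 5 neighbours < 5, below threshold.
Round 3 — checking thresholds:
  Ben: 2 of 4 neighbours < 3, below threshold.
  Dee: 2 of 6 neighbours < 4, below threshold.
  Fay: 1 of 3 neighbours < 2, below threshold.
  Mo: 1 of 4 neighbours ≥ 1, starts repeating the rumor.
  Nia: 2 of 5 neighbours < 5, below threshold.
Round 4 — checking thresholds:
  Ben: 2 of 4 neighbours < 3, below threshold.
  Dee: 3 of 6 neighbours < 4, below threshold.
  Fay: 2 of 3 neighbours ≥ 2, starts repeating the rumor.
  Nia: 3 of 5 neighbours < 5, below threshold.
Round 5 — checking thresholds:
  Ben: 3 of 4 neighbours ≥ 3, starts repeating the rumor.
  Dee: 3 of 6 neighbours < 4, below threshold.
  Nia: 3 of 5 neighbours < 5, below threshold.
Round 6 — checking thresholds:
  Dee: 4 of 6 neighbours ≥ 4, starts repeating the rumor.
  Nia: 3 of 5 neighbours < 5, below threshold.
Round 7 — no new spreads; cascade stops.

no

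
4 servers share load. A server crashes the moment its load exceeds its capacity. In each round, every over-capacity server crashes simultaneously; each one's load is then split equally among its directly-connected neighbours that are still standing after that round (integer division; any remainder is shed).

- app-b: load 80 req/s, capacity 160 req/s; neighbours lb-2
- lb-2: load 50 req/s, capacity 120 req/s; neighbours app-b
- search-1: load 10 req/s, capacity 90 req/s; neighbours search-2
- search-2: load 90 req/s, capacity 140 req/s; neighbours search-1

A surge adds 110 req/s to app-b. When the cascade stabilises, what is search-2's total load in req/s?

Round 1 — app-b at 190 > 160. app-b crashes.
  app-b sheds 190 req/s to lb-2: 190 each.
    lb-2: 50+190 = 240 > 120
Round 2 — lb-2 crashes.
  lb-2 sheds 240 req/s: no online neighbours, lost.
No further crashes.

90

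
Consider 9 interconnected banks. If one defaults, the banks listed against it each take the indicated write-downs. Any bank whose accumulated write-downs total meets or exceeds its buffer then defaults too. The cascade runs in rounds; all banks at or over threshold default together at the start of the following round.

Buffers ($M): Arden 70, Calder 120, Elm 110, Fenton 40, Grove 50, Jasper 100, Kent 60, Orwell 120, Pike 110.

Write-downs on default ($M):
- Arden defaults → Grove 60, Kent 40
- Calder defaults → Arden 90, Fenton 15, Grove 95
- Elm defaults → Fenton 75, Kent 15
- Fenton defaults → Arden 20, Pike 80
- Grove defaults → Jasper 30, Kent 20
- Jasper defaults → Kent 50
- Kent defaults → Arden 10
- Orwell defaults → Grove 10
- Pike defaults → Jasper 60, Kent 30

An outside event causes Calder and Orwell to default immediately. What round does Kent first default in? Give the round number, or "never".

3

Round 1 — Calder, Orwell default (initial).
  Arden: +90 → 90 ≥ 70
  Fenton: +15 → 15 < 40
  Grove: +95+10 → 105 ≥ 50
Round 2 — Arden, Grove default.
  Jasper: +30 → 30 < 100
  Kent: +40+20 → 60 ≥ 60
Round 3 — Kent defaults.
No further defaults.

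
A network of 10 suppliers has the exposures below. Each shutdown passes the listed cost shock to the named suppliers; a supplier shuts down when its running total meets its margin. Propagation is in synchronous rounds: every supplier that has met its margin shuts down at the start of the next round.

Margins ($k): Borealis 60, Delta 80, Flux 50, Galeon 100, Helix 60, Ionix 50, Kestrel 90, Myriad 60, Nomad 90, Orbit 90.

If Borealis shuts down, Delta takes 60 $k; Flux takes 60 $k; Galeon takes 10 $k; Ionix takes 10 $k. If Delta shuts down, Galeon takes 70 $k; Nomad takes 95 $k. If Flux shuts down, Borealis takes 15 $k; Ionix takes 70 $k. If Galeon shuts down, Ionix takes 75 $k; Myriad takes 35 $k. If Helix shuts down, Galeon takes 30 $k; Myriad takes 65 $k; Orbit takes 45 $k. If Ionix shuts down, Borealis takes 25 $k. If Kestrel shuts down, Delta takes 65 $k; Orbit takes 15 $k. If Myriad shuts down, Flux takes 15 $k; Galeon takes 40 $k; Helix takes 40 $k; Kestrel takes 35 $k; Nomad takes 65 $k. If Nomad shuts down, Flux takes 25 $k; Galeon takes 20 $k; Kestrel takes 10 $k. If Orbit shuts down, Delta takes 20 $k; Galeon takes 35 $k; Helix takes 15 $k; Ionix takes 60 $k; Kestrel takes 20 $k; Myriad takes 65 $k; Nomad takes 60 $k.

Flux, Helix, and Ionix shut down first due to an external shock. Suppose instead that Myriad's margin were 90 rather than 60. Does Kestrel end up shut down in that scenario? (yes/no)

no

With Myriad's margin at 90:
Round 1 — Flux, Helix, Ionix shut down (initial).
  Borealis: +15+25 → 40 < 60
  Galeon: +30 → 30 < 100
  Myriad: +65 → 65 < 90
  Orbit: +45 → 45 < 90
No further shutdowns.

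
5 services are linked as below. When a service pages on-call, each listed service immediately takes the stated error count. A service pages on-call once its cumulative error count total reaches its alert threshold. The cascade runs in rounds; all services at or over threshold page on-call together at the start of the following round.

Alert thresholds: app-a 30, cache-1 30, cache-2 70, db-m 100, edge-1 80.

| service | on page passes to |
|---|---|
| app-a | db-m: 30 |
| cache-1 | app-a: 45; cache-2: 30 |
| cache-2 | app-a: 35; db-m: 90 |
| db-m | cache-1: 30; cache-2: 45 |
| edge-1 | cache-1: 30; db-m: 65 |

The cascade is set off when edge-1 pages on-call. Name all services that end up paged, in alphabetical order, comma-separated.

Round 1 — edge-1 pages on-call (initial).
  cache-1: +30 → 30 ≥ 30
  db-m: +65 → 65 < 100
Round 2 — cache-1 pages on-call.
  app-a: +45 → 45 ≥ 30
  cache-2: +30 → 30 < 70
Round 3 — app-a pages on-call.
  db-m: +30 → 95 < 100
No further pages.

app-a, cache-1, edge-1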